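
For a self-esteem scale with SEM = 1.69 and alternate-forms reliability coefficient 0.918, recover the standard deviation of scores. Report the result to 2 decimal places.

5.90

σ = SEM·(1 − r)^(−1/2) ≈ 1.69×3.49215 ≈ 5.90174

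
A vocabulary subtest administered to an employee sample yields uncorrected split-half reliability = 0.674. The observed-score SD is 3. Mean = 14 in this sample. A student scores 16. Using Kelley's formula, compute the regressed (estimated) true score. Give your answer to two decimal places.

15.61

Spearman-Brown: r = 2(0.674) / (1 + 0.674) = 1.34800 / 1.67400 ≈ 0.80526
Estimated true score = 0.80526*16 + (1 − 0.80526)*14 ≈ 15.61051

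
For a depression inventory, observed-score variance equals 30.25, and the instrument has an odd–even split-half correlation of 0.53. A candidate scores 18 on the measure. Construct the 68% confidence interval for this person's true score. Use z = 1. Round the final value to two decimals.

[14.95, 21.05]

SD = √30.25 = 5.50000
Spearman-Brown: r = 2(0.53) / (1 + 0.53) = 1.06000 / 1.53000 ≈ 0.69281
SEM = 5.50000 × √(1 − 0.69281) = 5.50000 × √0.30719 ≈ 5.50000 × 0.55425 ≈ 3.04836
Half-width = 1×3.04836 ≈ 3.04836
Interval: (14.95164, 21.04836)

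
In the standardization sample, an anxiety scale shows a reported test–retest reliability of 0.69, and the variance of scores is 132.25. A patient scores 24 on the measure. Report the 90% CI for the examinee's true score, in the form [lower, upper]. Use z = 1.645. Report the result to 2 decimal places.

[13.47, 34.53]

SD = √132.25 ≃ 11.500
SEM = 11.500 · √(1 − 0.690) = 11.500 · √0.310 ≃ 11.500 · 0.557 ≃ 6.403
Margin = 1.645 · 6.403 ≃ 10.533
Interval: (13.467, 34.533)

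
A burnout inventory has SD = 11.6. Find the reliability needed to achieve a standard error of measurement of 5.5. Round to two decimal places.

0.78

Required reliability = 1 − (SEM/SD)² = 1 − 0.2248 ≃ 0.7752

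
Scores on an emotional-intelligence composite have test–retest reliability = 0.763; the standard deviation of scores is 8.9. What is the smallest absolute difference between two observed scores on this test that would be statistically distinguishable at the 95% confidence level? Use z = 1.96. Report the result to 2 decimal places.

SEM = 8.900·√(1 − 0.763) ≃ 4.333
SE_diff = SEM · √2 ≃ 4.333 · 1.414 ≃ 6.127
Minimum reliable difference = 1.96 · SE_diff ≃ 1.96 · 6.127 ≃ 12.010

12.01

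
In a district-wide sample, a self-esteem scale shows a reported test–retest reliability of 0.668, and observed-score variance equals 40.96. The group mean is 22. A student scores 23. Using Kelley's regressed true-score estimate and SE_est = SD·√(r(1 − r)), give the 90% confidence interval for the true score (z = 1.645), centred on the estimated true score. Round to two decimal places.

σ = 40.96^(1/2) = 6.4000
Estimated true score = 0.6680·23 + (1 − 0.6680)·22 ≈ 22.6680
SE_est = 6.4000·√[r(1 − r)] ≈ 3.0140
CI = 22.6680 ± 1.645 · 3.0140 → [17.7100, 27.6260]

[17.71, 27.63]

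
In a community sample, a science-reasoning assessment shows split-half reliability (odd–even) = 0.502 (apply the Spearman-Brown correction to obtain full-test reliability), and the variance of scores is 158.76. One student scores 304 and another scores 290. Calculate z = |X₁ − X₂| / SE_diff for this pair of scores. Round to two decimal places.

1.36

σ = 158.76^(1/2) = 12.600
Full-length reliability (Spearman-Brown) = 2(0.502)/(1+0.502) ≃ 0.668
SEM = 12.600·√(1 − 0.668) ≃ 7.255
Standard error of the difference = 7.255·√2 ≃ 10.260
z = 14 / 10.260 ≃ 1.364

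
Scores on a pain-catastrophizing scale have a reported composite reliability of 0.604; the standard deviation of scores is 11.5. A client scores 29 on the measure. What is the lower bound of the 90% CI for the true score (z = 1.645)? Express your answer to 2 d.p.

SEM = 11.5000 · √(1 − 0.6040) = 11.5000 · √0.3960 ≈ 11.5000 · 0.6293 ≈ 7.2368
Half-width = 1.645·7.2368 ≈ 11.9045
Lower limit = 29 − 11.9045 ≈ 17.0955

17.10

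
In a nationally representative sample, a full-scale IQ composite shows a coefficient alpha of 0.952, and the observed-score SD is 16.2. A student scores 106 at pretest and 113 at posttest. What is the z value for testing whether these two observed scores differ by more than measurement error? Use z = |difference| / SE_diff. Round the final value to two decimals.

The standard error of measurement is 16.2000·√(1 − 0.9520) ≈ 16.2000·0.2191 ≈ 3.5492.
SE_diff = √2 · SEM ≈ 5.0194
z = |106 − 113| / 5.0194 = 7 / 5.0194 ≈ 1.3946

1.39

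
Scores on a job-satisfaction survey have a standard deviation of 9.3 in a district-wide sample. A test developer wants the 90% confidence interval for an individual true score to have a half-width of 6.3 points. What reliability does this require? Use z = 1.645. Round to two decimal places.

SEM needed = half-width / z = 6.3/1.645 ≈ 3.8298
r = 1 − (3.8298/9.3)² ≈ 1 − 0.1696 ≈ 0.8304

0.83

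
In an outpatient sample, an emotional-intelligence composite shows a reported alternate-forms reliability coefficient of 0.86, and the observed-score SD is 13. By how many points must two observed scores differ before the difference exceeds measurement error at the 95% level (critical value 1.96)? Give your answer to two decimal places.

SEM = 13.0000 · √(1 − 0.8600) = 13.0000 · √0.1400 ≈ 13.0000 · 0.3742 ≈ 4.8642
Standard error of the difference = 4.8642·√2 ≈ 6.8790
Smallest detectable difference = 1.96·6.8790 ≈ 13.4827

13.48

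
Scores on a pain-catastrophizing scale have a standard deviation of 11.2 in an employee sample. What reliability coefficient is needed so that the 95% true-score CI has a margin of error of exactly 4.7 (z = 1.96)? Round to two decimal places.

SEM needed = half-width / z = 4.7/1.96 ≈ 2.398
r = 1 − (2.398/11.2)² ≈ 1 − 0.046 ≈ 0.954

0.95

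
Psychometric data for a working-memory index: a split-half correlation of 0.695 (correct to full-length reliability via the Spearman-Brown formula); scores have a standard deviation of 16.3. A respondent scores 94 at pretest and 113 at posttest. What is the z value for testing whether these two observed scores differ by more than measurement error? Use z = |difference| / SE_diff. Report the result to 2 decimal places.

Full-length reliability (Spearman-Brown) = 2(0.695)/(1+0.695) ≃ 0.820
SEM = 16.300 * √(1 − 0.820) = 16.300 * √0.180 ≃ 16.300 * 0.424 ≃ 6.914
Standard error of the difference = 6.914·√2 ≃ 9.778
z = |94 − 113| / 9.778 = 19 / 9.778 ≃ 1.943

1.94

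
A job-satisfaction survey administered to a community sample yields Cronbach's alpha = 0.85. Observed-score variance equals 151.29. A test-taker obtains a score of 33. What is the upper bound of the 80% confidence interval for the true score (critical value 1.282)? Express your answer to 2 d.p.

39.11

SD = √151.29 = 12.300
The standard error of measurement is 12.300·√(1 − 0.850) ≃ 12.300·0.387 ≃ 4.764.
Margin = 1.282 · 4.764 ≃ 6.107
Upper limit = 33 + 6.107 ≃ 39.107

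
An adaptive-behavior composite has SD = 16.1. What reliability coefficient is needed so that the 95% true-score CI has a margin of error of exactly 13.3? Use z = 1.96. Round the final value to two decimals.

SEM needed = half-width / z = 13.3/1.96 ≃ 6.78571
r = 1 − (SEM / SD)² = 1 − (6.78571 / 16.1)² ≃ 1 − 0.17764 ≃ 0.82236

0.82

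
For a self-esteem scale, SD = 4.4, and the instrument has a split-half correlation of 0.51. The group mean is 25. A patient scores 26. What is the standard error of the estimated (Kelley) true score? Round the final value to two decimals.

2.06

Spearman-Brown: r = 2(0.51) / (1 + 0.51) = 1.0200 / 1.5100 ≈ 0.6755
SE_est = SD · √(r(1 − r)) = 4.4000 · √0.2192 ≈ 4.4000 · 0.4682 ≈ 2.0600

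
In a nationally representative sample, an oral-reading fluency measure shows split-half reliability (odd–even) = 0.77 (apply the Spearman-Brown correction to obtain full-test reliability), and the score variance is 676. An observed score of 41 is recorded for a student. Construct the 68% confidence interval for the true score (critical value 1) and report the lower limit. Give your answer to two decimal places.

31.63

SD = √676 = 26.000
Full-length reliability (Spearman-Brown) = 2(0.77)/(1+0.77) ≈ 0.870
SEM = 26.000 · √(1 − 0.870) = 26.000 · √0.130 ≈ 26.000 · 0.360 ≈ 9.372
Half-width = 1·9.372 ≈ 9.372
Lower limit = 41 − 9.372 ≈ 31.628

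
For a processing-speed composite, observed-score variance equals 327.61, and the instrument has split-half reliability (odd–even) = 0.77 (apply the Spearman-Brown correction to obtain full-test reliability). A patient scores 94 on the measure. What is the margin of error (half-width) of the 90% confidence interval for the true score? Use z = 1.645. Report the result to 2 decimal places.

10.73

σ = 327.61^(1/2) = 18.100
Full-length reliability (Spearman-Brown) = 2(0.77)/(1+0.77) ≈ 0.870
The standard error of measurement is 18.100·√(1 − 0.870) ≈ 18.100·0.360 ≈ 6.525.
1.645 · SEM ≈ 10.733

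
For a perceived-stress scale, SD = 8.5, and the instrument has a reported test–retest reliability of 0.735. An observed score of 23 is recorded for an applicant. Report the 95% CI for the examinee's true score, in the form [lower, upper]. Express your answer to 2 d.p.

SEM = 8.500 * √(1 − 0.735) = 8.500 * √0.265 ≈ 8.500 * 0.515 ≈ 4.376
1.96 * SEM ≈ 8.576
95% CI: 23 ± 8.576 = [14.424, 31.576]

[14.42, 31.58]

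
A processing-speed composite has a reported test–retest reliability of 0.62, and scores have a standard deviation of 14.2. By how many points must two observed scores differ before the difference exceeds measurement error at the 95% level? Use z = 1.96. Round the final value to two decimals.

24.26

SEM = 14.20000 * √(1 − 0.62000) = 14.20000 * √0.38000 ≈ 14.20000 * 0.61644 ≈ 8.75347
SE_diff = SEM * √2 ≈ 8.75347 * 1.41421 ≈ 12.37927
Minimum reliable difference = 1.96 * SE_diff ≈ 1.96 * 12.37927 ≈ 24.26338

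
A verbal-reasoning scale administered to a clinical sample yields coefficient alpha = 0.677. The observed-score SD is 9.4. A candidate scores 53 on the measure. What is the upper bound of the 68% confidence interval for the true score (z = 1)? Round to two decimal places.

SEM = 9.4000·√(1 − 0.6770) ≈ 5.3423
Margin = 1 · 5.3423 ≈ 5.3423
Upper limit = 53 + 5.3423 ≈ 58.3423

58.34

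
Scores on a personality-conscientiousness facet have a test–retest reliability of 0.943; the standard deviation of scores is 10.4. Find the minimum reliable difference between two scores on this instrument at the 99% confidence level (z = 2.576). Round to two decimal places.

9.05

SEM = 10.40000 × √(1 − 0.94300) = 10.40000 × √0.05700 ≈ 10.40000 × 0.23875 ≈ 2.48297
SE_diff = SEM × √2 ≈ 2.48297 × 1.41421 ≈ 3.51144
Minimum reliable difference = 2.576 × SE_diff ≈ 2.576 × 3.51144 ≈ 9.04548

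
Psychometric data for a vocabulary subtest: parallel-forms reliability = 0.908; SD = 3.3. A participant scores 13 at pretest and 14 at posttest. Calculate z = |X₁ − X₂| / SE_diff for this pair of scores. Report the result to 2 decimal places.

SEM = 3.300 * √(1 − 0.908) = 3.300 * √0.092 ≈ 3.300 * 0.303 ≈ 1.001
SE_diff = √2 * SEM ≈ 1.416
z = 1 / 1.416 ≈ 0.706

0.71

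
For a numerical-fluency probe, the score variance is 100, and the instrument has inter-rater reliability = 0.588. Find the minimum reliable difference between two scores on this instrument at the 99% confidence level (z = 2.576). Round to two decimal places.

23.38

SD = √100 = 10.0000
SEM = 10.0000 * √(1 − 0.5880) = 10.0000 * √0.4120 ≈ 10.0000 * 0.6419 ≈ 6.4187
Standard error of the difference = 6.4187·√2 ≈ 9.0774
Minimum reliable difference = 2.576 * SE_diff ≈ 2.576 * 9.0774 ≈ 23.3835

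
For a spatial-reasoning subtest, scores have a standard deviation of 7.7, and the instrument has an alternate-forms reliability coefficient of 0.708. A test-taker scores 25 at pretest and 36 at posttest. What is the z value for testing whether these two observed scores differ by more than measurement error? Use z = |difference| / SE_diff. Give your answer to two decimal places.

SEM = 7.70000 × √(1 − 0.70800) = 7.70000 × √0.29200 ≈ 7.70000 × 0.54037 ≈ 4.16085
Standard error of the difference = 4.16085·√2 ≈ 5.88433
z = 11 / 5.88433 ≈ 1.86937

1.87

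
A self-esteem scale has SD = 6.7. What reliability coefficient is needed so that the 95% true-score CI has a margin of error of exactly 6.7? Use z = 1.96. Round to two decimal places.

Required SEM = 6.7 / 1.96 ≈ 3.418
r = 1 − (3.418/6.7)² ≈ 1 − 0.260 ≈ 0.740

0.74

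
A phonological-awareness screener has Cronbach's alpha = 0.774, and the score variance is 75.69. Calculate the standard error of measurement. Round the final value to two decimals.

4.14

SD = √75.69 = 8.7000
The standard error of measurement is 8.7000·√(1 − 0.7740) ≈ 8.7000·0.4754 ≈ 4.1359.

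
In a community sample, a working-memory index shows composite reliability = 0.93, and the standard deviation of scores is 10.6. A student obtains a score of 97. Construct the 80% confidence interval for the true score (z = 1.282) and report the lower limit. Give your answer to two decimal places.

93.40

The standard error of measurement is 10.6000×√(1 − 0.9300) ≃ 10.6000×0.2646 ≃ 2.8045.
Half-width = 1.282×2.8045 ≃ 3.5954
Lower limit = 97 − 3.5954 ≃ 93.4046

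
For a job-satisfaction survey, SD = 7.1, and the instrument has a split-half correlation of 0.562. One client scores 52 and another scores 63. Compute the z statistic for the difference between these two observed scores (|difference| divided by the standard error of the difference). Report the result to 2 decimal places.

2.07

Spearman-Brown: r = 2(0.562) / (1 + 0.562) = 1.124 / 1.562 ≃ 0.720
The standard error of measurement is 7.100*√(1 − 0.720) ≃ 7.100*0.530 ≃ 3.760.
Standard error of the difference = 3.760·√2 ≃ 5.317
z = |52 − 63| / 5.317 = 11 / 5.317 ≃ 2.069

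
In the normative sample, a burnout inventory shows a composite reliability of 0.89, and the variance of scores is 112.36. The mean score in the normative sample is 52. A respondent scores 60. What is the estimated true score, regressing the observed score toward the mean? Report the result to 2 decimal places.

Estimated true score = 0.8900×60 + (1 − 0.8900)×52 ≈ 59.1200

59.12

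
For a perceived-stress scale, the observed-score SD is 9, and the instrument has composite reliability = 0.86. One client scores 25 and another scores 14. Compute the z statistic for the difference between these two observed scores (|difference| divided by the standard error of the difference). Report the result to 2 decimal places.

2.31

SEM = 9.000 × √(1 − 0.860) = 9.000 × √0.140 ≈ 9.000 × 0.374 ≈ 3.367
SE_diff = SEM × √2 ≈ 3.367 × 1.414 ≈ 4.762
z = |25 − 14| / 4.762 = 11 / 4.762 ≈ 2.310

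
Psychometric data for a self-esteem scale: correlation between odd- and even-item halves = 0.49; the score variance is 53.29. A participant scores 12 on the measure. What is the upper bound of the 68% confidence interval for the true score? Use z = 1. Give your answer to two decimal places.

16.27

SD = √53.29 = 7.3000
Full-length reliability (Spearman-Brown) = 2(0.49)/(1+0.49) ≈ 0.6577
SEM = 7.3000*√(1 − 0.6577) ≈ 4.2709
Margin = 1 * 4.2709 ≈ 4.2709
Upper limit = 12 + 4.2709 ≈ 16.2709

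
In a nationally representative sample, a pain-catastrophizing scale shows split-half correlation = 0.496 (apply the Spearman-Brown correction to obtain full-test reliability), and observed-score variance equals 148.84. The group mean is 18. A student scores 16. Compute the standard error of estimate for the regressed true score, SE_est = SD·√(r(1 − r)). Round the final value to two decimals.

5.77

SD = √148.84 = 12.2000
r_full = 2·0.496 / (1 + 0.496) ≈ 0.6631
SE_est = 12.2000·√(0.6631·0.3369) ≈ 5.7663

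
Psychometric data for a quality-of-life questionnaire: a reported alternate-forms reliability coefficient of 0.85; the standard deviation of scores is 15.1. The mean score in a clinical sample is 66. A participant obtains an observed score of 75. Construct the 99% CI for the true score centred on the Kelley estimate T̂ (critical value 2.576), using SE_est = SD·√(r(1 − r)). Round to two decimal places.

T̂ = 0.850(75) + 0.150(66) ≈ 73.650
SE_est = SD * √(r(1 − r)) = 15.100 * √0.128 ≈ 15.100 * 0.357 ≈ 5.392
99% CI: 73.650 ± 13.889 ≈ (59.761, 87.539)

[59.76, 87.54]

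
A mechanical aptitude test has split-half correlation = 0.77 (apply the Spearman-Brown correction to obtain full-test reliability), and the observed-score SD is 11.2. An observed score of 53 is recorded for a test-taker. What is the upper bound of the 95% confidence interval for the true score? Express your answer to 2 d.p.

Spearman-Brown: r = 2(0.77) / (1 + 0.77) = 1.540 / 1.770 ≈ 0.870
SEM = 11.200×√(1 − 0.870) ≈ 4.037
1.96 × SEM ≈ 7.913
Upper bound: 53 + 7.913 = 60.913

60.91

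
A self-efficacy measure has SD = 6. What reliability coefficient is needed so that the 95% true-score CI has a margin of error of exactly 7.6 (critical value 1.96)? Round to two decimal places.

Required SEM = 7.6 / 1.96 ≈ 3.87755
r = 1 − (3.87755/6)² ≈ 1 − 0.41765 ≈ 0.58235

0.58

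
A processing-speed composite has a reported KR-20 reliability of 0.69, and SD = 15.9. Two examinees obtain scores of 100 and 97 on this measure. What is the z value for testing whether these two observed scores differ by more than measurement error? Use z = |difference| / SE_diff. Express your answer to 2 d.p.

The standard error of measurement is 15.9000×√(1 − 0.6900) ≈ 15.9000×0.5568 ≈ 8.8527.
Standard error of the difference = 8.8527·√2 ≈ 12.5197
z = |100 − 97| / 12.5197 = 3 / 12.5197 ≈ 0.2396

0.24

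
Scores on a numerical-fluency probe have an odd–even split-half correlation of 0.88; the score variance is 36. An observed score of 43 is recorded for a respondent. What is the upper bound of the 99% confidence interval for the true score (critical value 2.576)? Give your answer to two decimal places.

46.90

SD = √36 = 6.0000
Spearman-Brown: r = 2(0.88) / (1 + 0.88) = 1.7600 / 1.8800 ≈ 0.9362
The standard error of measurement is 6.0000·√(1 − 0.9362) ≈ 6.0000·0.2526 ≈ 1.5159.
Margin = 2.576 · 1.5159 ≈ 3.9049
Upper bound: 43 + 3.9049 = 46.9049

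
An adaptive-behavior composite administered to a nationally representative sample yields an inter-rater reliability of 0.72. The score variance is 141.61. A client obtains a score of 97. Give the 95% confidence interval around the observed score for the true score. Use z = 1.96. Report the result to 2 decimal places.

σ = 141.61^(1/2) = 11.900
SEM = 11.900 * √(1 − 0.720) = 11.900 * √0.280 ≈ 11.900 * 0.529 ≈ 6.297
Margin = 1.96 * 6.297 ≈ 12.342
CI = 97 ± 12.342 → [84.658, 109.342]

[84.66, 109.34]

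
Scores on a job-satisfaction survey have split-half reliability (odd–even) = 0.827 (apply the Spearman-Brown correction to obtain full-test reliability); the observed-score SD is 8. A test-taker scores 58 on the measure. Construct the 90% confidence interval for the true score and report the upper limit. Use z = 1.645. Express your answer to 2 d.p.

Spearman-Brown: r = 2(0.827) / (1 + 0.827) = 1.6540 / 1.8270 ≈ 0.9053
SEM = 8.0000·√(1 − 0.9053) ≈ 2.4617
Margin = 1.645 · 2.4617 ≈ 4.0496
Upper bound: 58 + 4.0496 = 62.0496

62.05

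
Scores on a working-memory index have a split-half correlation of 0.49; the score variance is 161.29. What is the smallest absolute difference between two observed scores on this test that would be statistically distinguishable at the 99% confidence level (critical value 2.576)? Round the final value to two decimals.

27.07

σ = 161.29^(1/2) = 12.700
r_full = 2·0.49 / (1 + 0.49) ≈ 0.658
The standard error of measurement is 12.700·√(1 − 0.658) ≈ 12.700·0.585 ≈ 7.430.
Standard error of the difference = 7.430·√2 ≈ 10.508
Smallest detectable difference = 2.576·10.508 ≈ 27.068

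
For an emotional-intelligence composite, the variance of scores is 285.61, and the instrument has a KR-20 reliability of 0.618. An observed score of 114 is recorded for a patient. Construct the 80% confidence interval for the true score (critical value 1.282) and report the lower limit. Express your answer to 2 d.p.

100.61

σ = 285.61^(1/2) = 16.9000
SEM = 16.9000·√(1 − 0.6180) ≃ 10.4452
1.282 · SEM ≃ 13.3908
Lower limit = 114 − 13.3908 ≃ 100.6092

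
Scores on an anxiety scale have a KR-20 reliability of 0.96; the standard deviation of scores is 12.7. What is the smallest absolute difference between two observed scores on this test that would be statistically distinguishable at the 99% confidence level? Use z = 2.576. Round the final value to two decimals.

9.25

The standard error of measurement is 12.700*√(1 − 0.960) ≃ 12.700*0.200 ≃ 2.540.
SE_diff = SEM * √2 ≃ 2.540 * 1.414 ≃ 3.592
Smallest detectable difference = 2.576*3.592 ≃ 9.253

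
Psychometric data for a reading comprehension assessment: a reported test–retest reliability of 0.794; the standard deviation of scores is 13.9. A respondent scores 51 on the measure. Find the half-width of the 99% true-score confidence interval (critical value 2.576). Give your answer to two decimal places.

16.25

SEM = 13.900 * √(1 − 0.794) = 13.900 * √0.206 ≈ 13.900 * 0.454 ≈ 6.309
2.576 * SEM ≈ 16.252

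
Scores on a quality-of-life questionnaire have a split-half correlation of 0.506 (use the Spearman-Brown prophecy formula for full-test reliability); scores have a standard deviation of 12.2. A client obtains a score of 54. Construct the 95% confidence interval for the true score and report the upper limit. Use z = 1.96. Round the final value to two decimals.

Spearman-Brown: r = 2(0.506) / (1 + 0.506) = 1.01200 / 1.50600 ≈ 0.67198
The standard error of measurement is 12.20000*√(1 − 0.67198) ≈ 12.20000*0.57273 ≈ 6.98732.
1.96 * SEM ≈ 13.69515
Upper bound: 54 + 13.69515 = 67.69515

67.70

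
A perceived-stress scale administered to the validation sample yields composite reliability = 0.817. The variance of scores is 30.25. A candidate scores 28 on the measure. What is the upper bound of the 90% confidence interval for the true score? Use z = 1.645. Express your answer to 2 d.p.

SD = √30.25 = 5.5000
SEM = 5.5000·√(1 − 0.8170) ≈ 2.3528
1.645 · SEM ≈ 3.8704
Upper limit = 28 + 3.8704 ≈ 31.8704

31.87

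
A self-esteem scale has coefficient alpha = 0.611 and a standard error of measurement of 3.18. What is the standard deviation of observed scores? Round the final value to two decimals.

5.10

SD = 3.18 / √(1 − 0.611) ≃ 5.0986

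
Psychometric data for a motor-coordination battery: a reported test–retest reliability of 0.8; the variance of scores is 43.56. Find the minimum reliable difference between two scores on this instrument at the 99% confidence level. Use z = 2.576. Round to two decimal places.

σ = 43.56^(1/2) = 6.6000
SEM = 6.6000 × √(1 − 0.8000) = 6.6000 × √0.2000 ≃ 6.6000 × 0.4472 ≃ 2.9516
SE_diff = SEM × √2 ≃ 2.9516 × 1.4142 ≃ 4.1742
Minimum reliable difference = 2.576 × SE_diff ≃ 2.576 × 4.1742 ≃ 10.7528

10.75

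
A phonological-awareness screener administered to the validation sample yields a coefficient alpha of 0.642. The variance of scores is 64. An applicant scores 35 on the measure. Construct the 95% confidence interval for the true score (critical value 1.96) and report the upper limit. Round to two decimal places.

σ = 64^(1/2) = 8.0000
SEM = 8.0000 * √(1 − 0.6420) = 8.0000 * √0.3580 ≈ 8.0000 * 0.5983 ≈ 4.7866
1.96 * SEM ≈ 9.3818
Upper bound: 35 + 9.3818 = 44.3818

44.38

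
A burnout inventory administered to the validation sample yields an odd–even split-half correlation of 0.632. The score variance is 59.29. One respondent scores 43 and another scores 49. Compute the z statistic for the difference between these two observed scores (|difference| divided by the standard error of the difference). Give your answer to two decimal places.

1.16

σ = 59.29^(1/2) = 7.700
Spearman-Brown: r = 2(0.632) / (1 + 0.632) = 1.264 / 1.632 ≈ 0.775
The standard error of measurement is 7.700*√(1 − 0.775) ≈ 7.700*0.475 ≈ 3.656.
SE_diff = SEM * √2 ≈ 3.656 * 1.414 ≈ 5.171
z = 6 / 5.171 ≈ 1.160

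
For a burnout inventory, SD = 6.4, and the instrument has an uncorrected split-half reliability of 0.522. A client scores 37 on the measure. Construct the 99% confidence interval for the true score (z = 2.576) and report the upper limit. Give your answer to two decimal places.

r_full = 2·0.522 / (1 + 0.522) ≈ 0.6859
SEM = 6.4000×√(1 − 0.6859) ≈ 3.5866
Half-width = 2.576×3.5866 ≈ 9.2392
Upper bound: 37 + 9.2392 = 46.2392

46.24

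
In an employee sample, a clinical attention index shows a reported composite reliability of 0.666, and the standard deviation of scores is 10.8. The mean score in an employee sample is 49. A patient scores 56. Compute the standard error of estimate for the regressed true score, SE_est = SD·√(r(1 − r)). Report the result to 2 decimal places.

5.09

SE_est = SD × √(r(1 − r)) = 10.8000 × √0.2224 ≈ 10.8000 × 0.4716 ≈ 5.0937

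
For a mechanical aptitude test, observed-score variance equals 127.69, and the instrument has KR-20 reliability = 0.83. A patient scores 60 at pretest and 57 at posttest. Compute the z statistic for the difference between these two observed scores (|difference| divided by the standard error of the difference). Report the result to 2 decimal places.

σ = 127.69^(1/2) = 11.30000
SEM = 11.30000 × √(1 − 0.83000) = 11.30000 × √0.17000 ≈ 11.30000 × 0.41231 ≈ 4.65911
SE_diff = SEM × √2 ≈ 4.65911 × 1.41421 ≈ 6.58898
z = |60 − 57| / 6.58898 = 3 / 6.58898 ≈ 0.45531

0.46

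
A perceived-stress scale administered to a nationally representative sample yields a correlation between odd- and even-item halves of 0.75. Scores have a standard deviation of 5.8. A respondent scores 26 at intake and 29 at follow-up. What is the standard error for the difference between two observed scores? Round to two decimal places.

3.10

r_full = 2·0.75 / (1 + 0.75) ≈ 0.8571
SEM = 5.8000 × √(1 − 0.8571) = 5.8000 × √0.1429 ≈ 5.8000 × 0.3780 ≈ 2.1922
SE_diff = √2 × SEM ≈ 3.1002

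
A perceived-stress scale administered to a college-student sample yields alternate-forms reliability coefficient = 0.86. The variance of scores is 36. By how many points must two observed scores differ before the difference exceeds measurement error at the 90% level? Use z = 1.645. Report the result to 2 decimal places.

5.22

SD = √36 ≃ 6.000
SEM = 6.000×√(1 − 0.860) ≃ 2.245
SE_diff = SEM × √2 ≃ 2.245 × 1.414 ≃ 3.175
Smallest detectable difference = 1.645×3.175 ≃ 5.223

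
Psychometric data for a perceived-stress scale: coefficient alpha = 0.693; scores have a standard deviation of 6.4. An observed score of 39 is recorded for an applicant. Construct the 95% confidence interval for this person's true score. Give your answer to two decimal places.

[32.05, 45.95]

SEM = 6.400×√(1 − 0.693) ≈ 3.546
Half-width = 1.96×3.546 ≈ 6.950
CI = 39 ± 6.950 → [32.050, 45.950]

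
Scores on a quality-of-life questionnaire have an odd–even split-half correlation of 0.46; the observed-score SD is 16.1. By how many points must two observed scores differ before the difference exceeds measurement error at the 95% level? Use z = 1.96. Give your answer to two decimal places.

27.14

r_full = 2·0.46 / (1 + 0.46) ≃ 0.6301
The standard error of measurement is 16.1000×√(1 − 0.6301) ≃ 16.1000×0.6082 ≃ 9.7914.
SE_diff = √2 × SEM ≃ 13.8472
Smallest detectable difference = 1.96×13.8472 ≃ 27.1405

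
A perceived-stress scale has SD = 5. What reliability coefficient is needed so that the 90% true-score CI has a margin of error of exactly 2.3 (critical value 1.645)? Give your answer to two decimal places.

0.92

Required SEM = 2.3 / 1.645 ≈ 1.3982
Required reliability = 1 − (SEM/SD)² = 1 − 0.0782 ≈ 0.9218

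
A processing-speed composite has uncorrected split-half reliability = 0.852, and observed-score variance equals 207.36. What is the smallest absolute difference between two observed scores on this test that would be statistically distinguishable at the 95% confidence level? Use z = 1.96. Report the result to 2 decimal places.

SD = √207.36 = 14.400
Spearman-Brown: r = 2(0.852) / (1 + 0.852) = 1.704 / 1.852 ≈ 0.920
The standard error of measurement is 14.400·√(1 − 0.920) ≈ 14.400·0.283 ≈ 4.071.
SE_diff = √2 · SEM ≈ 5.757
Minimum reliable difference = 1.96 · SE_diff ≈ 1.96 · 5.757 ≈ 11.284

11.28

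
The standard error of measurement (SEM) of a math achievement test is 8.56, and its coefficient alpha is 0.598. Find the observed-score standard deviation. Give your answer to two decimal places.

13.50

σ = SEM·(1 − r)^(−1/2) ≈ 8.56×1.5772 ≈ 13.5008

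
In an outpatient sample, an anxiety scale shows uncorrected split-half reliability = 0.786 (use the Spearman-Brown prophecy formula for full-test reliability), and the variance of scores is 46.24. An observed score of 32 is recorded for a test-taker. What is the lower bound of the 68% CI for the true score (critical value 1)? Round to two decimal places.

29.65

SD = √46.24 = 6.80000
Full-length reliability (Spearman-Brown) = 2(0.786)/(1+0.786) ≈ 0.88018
SEM = 6.80000·√(1 − 0.88018) ≈ 2.35383
1 · SEM ≈ 2.35383
Lower limit = 32 − 2.35383 ≈ 29.64617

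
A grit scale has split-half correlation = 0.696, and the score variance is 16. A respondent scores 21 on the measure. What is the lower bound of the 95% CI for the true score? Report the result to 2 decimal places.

σ = 16^(1/2) = 4.000
r_full = 2·0.696 / (1 + 0.696) ≈ 0.821
SEM = 4.000·√(1 − 0.821) ≈ 1.693
Margin = 1.96 · 1.693 ≈ 3.319
Lower limit = 21 − 3.319 ≈ 17.681

17.68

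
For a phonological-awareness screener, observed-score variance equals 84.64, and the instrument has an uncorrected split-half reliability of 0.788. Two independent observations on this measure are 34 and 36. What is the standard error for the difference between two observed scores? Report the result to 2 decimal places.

σ = 84.64^(1/2) = 9.2000
Full-length reliability (Spearman-Brown) = 2(0.788)/(1+0.788) ≈ 0.8814
SEM = 9.2000 · √(1 − 0.8814) = 9.2000 · √0.1186 ≈ 9.2000 · 0.3443 ≈ 3.1679
SE_diff = √2 · SEM ≈ 4.4801

4.48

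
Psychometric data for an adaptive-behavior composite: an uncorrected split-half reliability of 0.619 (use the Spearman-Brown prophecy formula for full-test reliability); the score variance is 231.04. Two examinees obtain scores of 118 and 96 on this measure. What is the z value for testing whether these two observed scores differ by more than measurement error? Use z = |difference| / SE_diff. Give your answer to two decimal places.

2.11

σ = 231.04^(1/2) = 15.2000
Spearman-Brown: r = 2(0.619) / (1 + 0.619) = 1.2380 / 1.6190 ≈ 0.7647
SEM = 15.2000 × √(1 − 0.7647) = 15.2000 × √0.2353 ≈ 15.2000 × 0.4851 ≈ 7.3737
SE_diff = √2 × SEM ≈ 10.4279
z = 22 / 10.4279 ≈ 2.1097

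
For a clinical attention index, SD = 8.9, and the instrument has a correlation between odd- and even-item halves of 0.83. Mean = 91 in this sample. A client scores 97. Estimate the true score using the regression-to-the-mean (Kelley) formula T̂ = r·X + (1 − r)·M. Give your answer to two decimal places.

Full-length reliability (Spearman-Brown) = 2(0.83)/(1+0.83) ≃ 0.9071
T̂ = r·X + (1 − r)·M = 0.9071×97 + 0.0929×91 ≃ 87.9891 + 8.4536 ≃ 96.4426

96.44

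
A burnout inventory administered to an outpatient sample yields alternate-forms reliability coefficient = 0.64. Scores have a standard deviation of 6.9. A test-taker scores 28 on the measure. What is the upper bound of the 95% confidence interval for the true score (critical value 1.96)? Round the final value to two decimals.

36.11

SEM = 6.9000*√(1 − 0.6400) ≃ 4.1400
1.96 * SEM ≃ 8.1144
Upper limit = 28 + 8.1144 ≃ 36.1144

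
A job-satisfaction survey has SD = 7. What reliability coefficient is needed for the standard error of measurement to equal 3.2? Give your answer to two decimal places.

0.79

Required reliability = 1 − (SEM/SD)² = 1 − 0.209 ≈ 0.791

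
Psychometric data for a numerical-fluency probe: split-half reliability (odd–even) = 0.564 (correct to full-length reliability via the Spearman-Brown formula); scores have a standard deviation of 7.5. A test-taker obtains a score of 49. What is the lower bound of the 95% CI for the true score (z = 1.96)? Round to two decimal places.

41.24

Full-length reliability (Spearman-Brown) = 2(0.564)/(1+0.564) ≃ 0.72123
SEM = 7.50000 · √(1 − 0.72123) = 7.50000 · √0.27877 ≃ 7.50000 · 0.52799 ≃ 3.95992
1.96 · SEM ≃ 7.76144
Lower bound: 49 − 7.76144 = 41.23856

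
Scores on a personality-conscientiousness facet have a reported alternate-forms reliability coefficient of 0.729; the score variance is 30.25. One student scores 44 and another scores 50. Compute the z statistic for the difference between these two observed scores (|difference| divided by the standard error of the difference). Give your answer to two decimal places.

SD = √30.25 ≃ 5.50000
SEM = 5.50000 · √(1 − 0.72900) = 5.50000 · √0.27100 ≃ 5.50000 · 0.52058 ≃ 2.86317
SE_diff = SEM · √2 ≃ 2.86317 · 1.41421 ≃ 4.04914
z = 6 / 4.04914 ≃ 1.48180

1.48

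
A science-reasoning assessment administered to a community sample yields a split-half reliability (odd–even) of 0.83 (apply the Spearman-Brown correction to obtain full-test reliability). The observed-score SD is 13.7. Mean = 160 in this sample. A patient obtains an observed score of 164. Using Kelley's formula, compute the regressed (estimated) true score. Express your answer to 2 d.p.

163.63

Full-length reliability (Spearman-Brown) = 2(0.83)/(1+0.83) ≈ 0.9071
Estimated true score = 0.9071·164 + (1 − 0.9071)·160 ≈ 163.6284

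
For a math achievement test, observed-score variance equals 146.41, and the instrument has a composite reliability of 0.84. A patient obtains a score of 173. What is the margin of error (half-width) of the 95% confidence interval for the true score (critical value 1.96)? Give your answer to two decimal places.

9.49

SD = √146.41 ≈ 12.100
SEM = 12.100 × √(1 − 0.840) = 12.100 × √0.160 ≈ 12.100 × 0.400 ≈ 4.840
1.96 × SEM ≈ 9.486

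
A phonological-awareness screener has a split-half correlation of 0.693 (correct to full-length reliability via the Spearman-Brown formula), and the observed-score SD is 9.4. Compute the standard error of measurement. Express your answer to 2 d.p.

Full-length reliability (Spearman-Brown) = 2(0.693)/(1+0.693) ≃ 0.819
The standard error of measurement is 9.400·√(1 − 0.819) ≃ 9.400·0.426 ≃ 4.003.

4.00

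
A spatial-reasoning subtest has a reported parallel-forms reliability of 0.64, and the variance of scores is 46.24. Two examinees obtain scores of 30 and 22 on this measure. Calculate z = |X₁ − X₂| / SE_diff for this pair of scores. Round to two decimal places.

SD = √46.24 = 6.800
SEM = 6.800 × √(1 − 0.640) = 6.800 × √0.360 ≈ 6.800 × 0.600 ≈ 4.080
Standard error of the difference = 4.080·√2 ≈ 5.770
z = 8 / 5.770 ≈ 1.386

1.39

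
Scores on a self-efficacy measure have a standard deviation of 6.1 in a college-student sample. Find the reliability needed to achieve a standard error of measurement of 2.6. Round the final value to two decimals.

0.82

r = 1 − (2.60000/6.1)² ≃ 1 − 0.18167 ≃ 0.81833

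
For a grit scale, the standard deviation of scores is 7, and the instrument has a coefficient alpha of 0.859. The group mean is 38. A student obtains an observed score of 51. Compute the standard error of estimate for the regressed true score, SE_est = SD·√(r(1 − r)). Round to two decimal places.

SE_est = 7.00000·√[r(1 − r)] ≈ 2.43615

2.44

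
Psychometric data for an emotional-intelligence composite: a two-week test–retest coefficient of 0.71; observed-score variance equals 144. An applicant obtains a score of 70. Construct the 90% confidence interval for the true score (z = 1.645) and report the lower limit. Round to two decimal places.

59.37

SD = √144 = 12.000
SEM = 12.000*√(1 − 0.710) ≈ 6.462
1.645 * SEM ≈ 10.630
Lower bound: 70 − 10.630 = 59.370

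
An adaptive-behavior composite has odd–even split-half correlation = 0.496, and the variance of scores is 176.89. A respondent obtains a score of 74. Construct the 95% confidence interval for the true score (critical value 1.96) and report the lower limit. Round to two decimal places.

SD = √176.89 = 13.300
Spearman-Brown: r = 2(0.496) / (1 + 0.496) = 0.992 / 1.496 ≈ 0.663
SEM = 13.300·√(1 − 0.663) ≈ 7.720
1.96 · SEM ≈ 15.131
Lower bound: 74 − 15.131 = 58.869

58.87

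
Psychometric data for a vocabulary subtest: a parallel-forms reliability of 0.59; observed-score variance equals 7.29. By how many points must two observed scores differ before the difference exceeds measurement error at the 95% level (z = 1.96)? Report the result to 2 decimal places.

4.79

SD = √7.29 ≃ 2.7000
SEM = 2.7000 * √(1 − 0.5900) = 2.7000 * √0.4100 ≃ 2.7000 * 0.6403 ≃ 1.7288
SE_diff = √2 * SEM ≃ 2.4450
Smallest detectable difference = 1.96*2.4450 ≃ 4.7921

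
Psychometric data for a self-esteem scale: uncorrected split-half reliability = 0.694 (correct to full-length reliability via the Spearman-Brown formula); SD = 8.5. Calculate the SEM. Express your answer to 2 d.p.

Spearman-Brown: r = 2(0.694) / (1 + 0.694) = 1.3880 / 1.6940 ≃ 0.8194
SEM = 8.5000*√(1 − 0.8194) ≃ 3.6126

3.61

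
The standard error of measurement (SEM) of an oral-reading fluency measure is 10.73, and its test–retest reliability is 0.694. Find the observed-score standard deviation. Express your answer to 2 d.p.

SD = 10.73 / √(1 − 0.694) ≃ 19.3972

19.40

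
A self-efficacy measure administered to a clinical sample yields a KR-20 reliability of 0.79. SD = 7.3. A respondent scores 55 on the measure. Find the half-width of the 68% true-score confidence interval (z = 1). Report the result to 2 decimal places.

3.35

The standard error of measurement is 7.300·√(1 − 0.790) ≈ 7.300·0.458 ≈ 3.345.
1 · SEM ≈ 3.345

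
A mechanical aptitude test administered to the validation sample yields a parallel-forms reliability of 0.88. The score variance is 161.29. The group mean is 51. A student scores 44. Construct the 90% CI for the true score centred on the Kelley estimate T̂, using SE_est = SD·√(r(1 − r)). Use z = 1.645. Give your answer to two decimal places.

SD = √161.29 ≈ 12.7000
Estimated true score = 0.8800*44 + (1 − 0.8800)*51 ≈ 44.8400
SE_est = SD * √(r(1 − r)) = 12.7000 * √0.1056 ≈ 12.7000 * 0.3250 ≈ 4.1270
90% CI: 44.8400 ± 6.7889 ≈ (38.0511, 51.6289)

[38.05, 51.63]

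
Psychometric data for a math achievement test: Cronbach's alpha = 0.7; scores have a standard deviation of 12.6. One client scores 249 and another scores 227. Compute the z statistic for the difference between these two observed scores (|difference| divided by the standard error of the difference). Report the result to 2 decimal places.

2.25

SEM = 12.6000 × √(1 − 0.7000) = 12.6000 × √0.3000 ≈ 12.6000 × 0.5477 ≈ 6.9013
SE_diff = SEM × √2 ≈ 6.9013 × 1.4142 ≈ 9.7599
z = 22 / 9.7599 ≈ 2.2541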